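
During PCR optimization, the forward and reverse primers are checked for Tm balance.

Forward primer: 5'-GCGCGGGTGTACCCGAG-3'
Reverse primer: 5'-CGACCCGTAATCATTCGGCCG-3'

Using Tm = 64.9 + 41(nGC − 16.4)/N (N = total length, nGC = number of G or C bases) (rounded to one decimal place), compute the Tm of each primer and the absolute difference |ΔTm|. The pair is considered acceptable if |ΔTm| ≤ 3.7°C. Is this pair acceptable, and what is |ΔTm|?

Forward: G+C = 13, N = 17 → Tm = 64.9 + 41·(13 − 16.4)/17 = 56.7°C.
Reverse: G+C = 13, N = 21 → Tm = 64.9 + 41·(13 − 16.4)/21 = 58.3°C.
|ΔTm| = |56.7 − 58.3| = 1.6°C, ≤ 3.7°C.

|ΔTm| = 1.6°C; the pair is acceptable.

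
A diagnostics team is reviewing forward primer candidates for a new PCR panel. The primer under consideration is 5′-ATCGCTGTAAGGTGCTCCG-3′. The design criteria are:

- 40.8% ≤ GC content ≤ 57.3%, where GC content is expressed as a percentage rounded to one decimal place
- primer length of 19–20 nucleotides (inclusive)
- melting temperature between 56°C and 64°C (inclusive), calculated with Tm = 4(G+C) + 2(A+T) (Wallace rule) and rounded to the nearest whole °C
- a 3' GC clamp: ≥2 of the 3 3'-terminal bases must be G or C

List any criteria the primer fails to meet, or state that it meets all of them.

Base counts: A=3, T=5, G=6, C=5 (length 19).
GC content: GC 11/19 = 57.9%, outside 40.8–57.3% ✗
length: length 19 ✓
Tm: Tm = 2·8 + 4·11 = 60°C ✓
GC clamp: 3' end CCG has 3 G/C ✓

Fails: GC content.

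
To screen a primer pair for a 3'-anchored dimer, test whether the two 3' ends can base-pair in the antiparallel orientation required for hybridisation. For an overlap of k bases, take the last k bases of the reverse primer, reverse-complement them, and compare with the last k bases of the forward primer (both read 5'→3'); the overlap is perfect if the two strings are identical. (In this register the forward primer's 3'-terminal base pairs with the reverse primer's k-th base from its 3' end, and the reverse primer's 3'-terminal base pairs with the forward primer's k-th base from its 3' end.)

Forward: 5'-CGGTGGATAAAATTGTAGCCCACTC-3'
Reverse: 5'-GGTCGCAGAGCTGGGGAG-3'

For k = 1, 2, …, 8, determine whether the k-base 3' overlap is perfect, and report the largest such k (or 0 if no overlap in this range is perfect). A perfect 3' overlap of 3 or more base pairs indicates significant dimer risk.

Longest perfect overlap: 3 complementary base pairs; significant dimer risk (threshold 3).

Last 8 bases (5'→3') — forward …GCCCACTC, reverse …CTGGGGAG.
Reverse complement of the reverse primer's last 8 bases: CTCCCCAG; its first k bases are the reverse complement of the reverse primer's last k bases, so a perfect k-base overlap needs the forward primer's last k bases to equal them.
Comparing (forward last k vs required): k=1: C vs C ✓; k=2: TC vs CT ✗; k=3: CTC vs CTC ✓; k=4: ACTC vs CTCC ✗; k=5: CACTC vs CTCCC ✗; k=6: CCACTC vs CTCCCC ✗; k=7: CCCACTC vs CTCCCCA ✗; k=8: GCCCACTC vs CTCCCCAG ✗.
Perfect overlaps at k = 1, 3; the largest is 3.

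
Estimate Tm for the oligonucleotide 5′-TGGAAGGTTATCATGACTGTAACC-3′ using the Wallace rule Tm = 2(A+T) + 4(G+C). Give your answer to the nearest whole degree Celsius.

Base counts: A=7, T=7, G=6, C=4 (length 24).
Tm = 2·(7+7) + 4·(6+4) = 2·14 + 4·10 = 28 + 40 = 68°C.

68°C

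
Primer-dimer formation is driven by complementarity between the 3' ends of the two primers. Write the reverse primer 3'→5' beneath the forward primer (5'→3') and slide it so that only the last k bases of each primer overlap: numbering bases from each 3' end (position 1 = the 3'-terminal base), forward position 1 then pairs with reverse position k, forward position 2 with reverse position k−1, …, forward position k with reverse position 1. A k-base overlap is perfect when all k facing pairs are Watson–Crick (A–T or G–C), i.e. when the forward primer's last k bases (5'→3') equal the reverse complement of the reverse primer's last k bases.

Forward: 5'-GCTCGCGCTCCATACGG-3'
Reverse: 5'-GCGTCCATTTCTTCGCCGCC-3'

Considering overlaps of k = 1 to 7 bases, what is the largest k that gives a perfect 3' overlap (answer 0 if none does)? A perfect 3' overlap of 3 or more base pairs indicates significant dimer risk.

Last 7 bases (5'→3') — forward …CATACGG, reverse …CGCCGCC.
Reverse complement of the reverse primer's last 7 bases: GGCGGCG; its first k bases are the reverse complement of the reverse primer's last k bases, so a perfect k-base overlap needs the forward primer's last k bases to equal them.
Comparing (forward last k vs required): k=1: G vs G ✓; k=2: GG vs GG ✓; k=3: CGG vs GGC ✗; k=4: ACGG vs GGCG ✗; k=5: TACGG vs GGCGG ✗; k=6: ATACGG vs GGCGGC ✗; k=7: CATACGG vs GGCGGCG ✗.
Perfect overlaps at k = 1, 2; the largest is 2.

Longest perfect overlap: 2 complementary base pairs; below the dimer-risk threshold (threshold 3).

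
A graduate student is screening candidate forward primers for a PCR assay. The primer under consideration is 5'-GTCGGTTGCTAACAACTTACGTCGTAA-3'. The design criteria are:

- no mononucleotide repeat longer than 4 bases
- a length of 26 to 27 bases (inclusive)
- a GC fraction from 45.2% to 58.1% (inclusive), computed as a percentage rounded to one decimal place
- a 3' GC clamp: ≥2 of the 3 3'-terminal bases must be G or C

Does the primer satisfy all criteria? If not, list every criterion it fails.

Fails: GC content, GC clamp.

Base counts: A=7, T=8, G=6, C=6 (length 27).
homopolymer run: longest run = 2 ✓
length: length 27 ✓
GC content: GC 12/27 = 44.4%, outside 45.2–58.1% ✗
GC clamp: 3' end TAA has 0 G/C, need ≥2 ✗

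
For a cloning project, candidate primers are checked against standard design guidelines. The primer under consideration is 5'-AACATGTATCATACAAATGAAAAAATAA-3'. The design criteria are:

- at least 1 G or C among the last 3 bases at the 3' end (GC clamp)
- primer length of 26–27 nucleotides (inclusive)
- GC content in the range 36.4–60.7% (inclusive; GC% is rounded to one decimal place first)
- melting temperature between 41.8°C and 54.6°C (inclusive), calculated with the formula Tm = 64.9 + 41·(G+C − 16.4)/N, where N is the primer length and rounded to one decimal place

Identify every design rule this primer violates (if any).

Base counts: A=17, T=6, G=2, C=3 (length 28).
GC clamp: 3' end TAA has 0 G/C, need ≥1 ✗
length: length 28, outside 26–27 ✗
GC content: GC 5/28 = 17.9%, outside 36.4–60.7% ✗
Tm: Tm = 64.9 + 41·(5 − 16.4)/28 = 48.2°C ✓

Fails: GC clamp, length, GC content.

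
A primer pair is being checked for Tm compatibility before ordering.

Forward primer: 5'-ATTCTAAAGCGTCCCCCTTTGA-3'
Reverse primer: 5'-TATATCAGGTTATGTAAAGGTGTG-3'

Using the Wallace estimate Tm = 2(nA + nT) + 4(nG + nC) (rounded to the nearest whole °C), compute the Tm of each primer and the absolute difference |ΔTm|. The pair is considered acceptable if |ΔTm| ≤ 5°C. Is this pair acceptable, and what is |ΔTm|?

|ΔTm| = 0°C; the pair is acceptable.

Forward: A=5 T=7 G=3 C=7 → Tm = 2·12 + 4·10 = 64°C.
Reverse: A=7 T=9 G=7 C=1 → Tm = 2·16 + 4·8 = 64°C.
|ΔTm| = |64 − 64| = 0°C, ≤ 5°C.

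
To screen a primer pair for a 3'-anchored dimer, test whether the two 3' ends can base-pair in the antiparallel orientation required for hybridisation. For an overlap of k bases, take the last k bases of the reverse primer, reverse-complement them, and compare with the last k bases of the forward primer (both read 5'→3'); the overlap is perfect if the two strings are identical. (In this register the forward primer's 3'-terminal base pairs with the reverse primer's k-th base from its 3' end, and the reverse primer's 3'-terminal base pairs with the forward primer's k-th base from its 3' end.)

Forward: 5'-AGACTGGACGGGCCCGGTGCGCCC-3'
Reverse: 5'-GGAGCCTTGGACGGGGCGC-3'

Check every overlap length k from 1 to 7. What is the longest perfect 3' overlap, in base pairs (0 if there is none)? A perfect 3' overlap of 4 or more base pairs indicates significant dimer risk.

Last 7 bases (5'→3') — forward …TGCGCCC, reverse …GGGGCGC.
Reverse complement of the reverse primer's last 7 bases: GCGCCCC; its first k bases are the reverse complement of the reverse primer's last k bases, so a perfect k-base overlap needs the forward primer's last k bases to equal them.
Comparing (forward last k vs required): k=1: C vs G ✗; k=2: CC vs GC ✗; k=3: CCC vs GCG ✗; k=4: GCCC vs GCGC ✗; k=5: CGCCC vs GCGCC ✗; k=6: GCGCCC vs GCGCCC ✓; k=7: TGCGCCC vs GCGCCCC ✗.
Only k = 6 is perfect, so the longest perfect 3' overlap is 6.

Longest perfect overlap: 6 complementary base pairs; significant dimer risk (threshold 4).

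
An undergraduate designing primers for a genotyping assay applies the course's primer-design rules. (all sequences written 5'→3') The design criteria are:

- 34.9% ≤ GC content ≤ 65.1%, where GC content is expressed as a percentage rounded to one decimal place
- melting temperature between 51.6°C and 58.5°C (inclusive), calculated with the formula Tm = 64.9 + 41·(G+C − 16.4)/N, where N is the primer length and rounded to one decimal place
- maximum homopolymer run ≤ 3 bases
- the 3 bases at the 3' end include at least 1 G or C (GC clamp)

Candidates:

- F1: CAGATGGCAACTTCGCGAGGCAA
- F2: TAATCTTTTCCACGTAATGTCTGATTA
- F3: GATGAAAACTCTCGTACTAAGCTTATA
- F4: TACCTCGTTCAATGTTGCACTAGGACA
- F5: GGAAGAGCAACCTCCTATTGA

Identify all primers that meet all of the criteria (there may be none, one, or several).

F1 (23 nt, A=7 T=3 G=7 C=6): GC 13/23 = 56.5% ✓; Tm = 64.9 + 41·(13 − 16.4)/23 = 58.8°C, outside 51.6–58.5°C ✗; longest run = 2 ✓; 3' end CAA has 1 G/C ✓ — fails.
F2 (27 nt, A=7 T=12 G=3 C=5): GC 8/27 = 29.6%, outside 34.9–65.1% ✗; Tm = 64.9 + 41·(8 − 16.4)/27 = 52.1°C ✓; longest run = 4, exceeds 3 ✗; 3' end TTA has 0 G/C, need ≥1 ✗ — fails.
F3 (27 nt, A=10 T=8 G=4 C=5): GC 9/27 = 33.3%, outside 34.9–65.1% ✗; Tm = 64.9 + 41·(9 − 16.4)/27 = 53.7°C ✓; longest run = 4, exceeds 3 ✗; 3' end ATA has 0 G/C, need ≥1 ✗ — fails.
F4 (27 nt, A=7 T=8 G=5 C=7): GC 12/27 = 44.4% ✓; Tm = 64.9 + 41·(12 − 16.4)/27 = 58.2°C ✓; longest run = 2 ✓; 3' end ACA has 1 G/C ✓ — passes.
F5 (21 nt, A=7 T=4 G=5 C=5): GC 10/21 = 47.6% ✓; Tm = 64.9 + 41·(10 − 16.4)/21 = 52.4°C ✓; longest run = 2 ✓; 3' end TGA has 1 G/C ✓ — passes.

F4 and F5.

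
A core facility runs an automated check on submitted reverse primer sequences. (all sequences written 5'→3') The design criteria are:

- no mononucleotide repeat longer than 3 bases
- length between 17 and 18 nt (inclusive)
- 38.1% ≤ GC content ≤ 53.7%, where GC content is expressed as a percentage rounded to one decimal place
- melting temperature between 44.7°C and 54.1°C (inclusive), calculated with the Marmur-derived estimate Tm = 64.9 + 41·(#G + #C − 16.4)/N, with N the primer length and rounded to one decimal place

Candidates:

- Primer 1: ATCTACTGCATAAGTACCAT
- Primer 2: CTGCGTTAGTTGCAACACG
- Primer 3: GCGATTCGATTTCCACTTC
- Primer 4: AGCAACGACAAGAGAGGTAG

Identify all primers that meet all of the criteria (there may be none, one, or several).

Primer 1 (20 nt, A=7 T=6 G=2 C=5): longest run = 2 ✓; length 20, outside 17–18 ✗; GC 7/20 = 35.0%, outside 38.1–53.7% ✗; Tm = 64.9 + 41·(7 − 16.4)/20 = 45.6°C ✓ — fails.
Primer 2 (19 nt, A=4 T=5 G=5 C=5): longest run = 2 ✓; length 19, outside 17–18 ✗; GC 10/19 = 52.6% ✓; Tm = 64.9 + 41·(10 − 16.4)/19 = 51.1°C ✓ — fails.
Primer 3 (19 nt, A=3 T=7 G=3 C=6): longest run = 3 ✓; length 19, outside 17–18 ✗; GC 9/19 = 47.4% ✓; Tm = 64.9 + 41·(9 − 16.4)/19 = 48.9°C ✓ — fails.
Primer 4 (20 nt, A=9 T=1 G=7 C=3): longest run = 2 ✓; length 20, outside 17–18 ✗; GC 10/20 = 50.0% ✓; Tm = 64.9 + 41·(10 − 16.4)/20 = 51.8°C ✓ — fails.

None of the candidates satisfy all criteria.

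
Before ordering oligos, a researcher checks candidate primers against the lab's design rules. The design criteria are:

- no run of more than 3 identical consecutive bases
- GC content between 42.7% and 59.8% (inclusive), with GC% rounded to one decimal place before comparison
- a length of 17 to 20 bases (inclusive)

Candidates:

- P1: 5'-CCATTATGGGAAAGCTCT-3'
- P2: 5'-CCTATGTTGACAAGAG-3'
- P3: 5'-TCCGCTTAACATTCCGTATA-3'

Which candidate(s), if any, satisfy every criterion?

P1 only.

P1 (18 nt, A=5 T=5 G=4 C=4): longest run = 3 ✓; GC 8/18 = 44.4% ✓; length 18 ✓ — passes.
P2 (16 nt, A=5 T=4 G=4 C=3): longest run = 2 ✓; GC 7/16 = 43.8% ✓; length 16, outside 17–20 ✗ — fails.
P3 (20 nt, A=5 T=7 G=2 C=6): longest run = 2 ✓; GC 8/20 = 40.0%, outside 42.7–59.8% ✗; length 20 ✓ — fails.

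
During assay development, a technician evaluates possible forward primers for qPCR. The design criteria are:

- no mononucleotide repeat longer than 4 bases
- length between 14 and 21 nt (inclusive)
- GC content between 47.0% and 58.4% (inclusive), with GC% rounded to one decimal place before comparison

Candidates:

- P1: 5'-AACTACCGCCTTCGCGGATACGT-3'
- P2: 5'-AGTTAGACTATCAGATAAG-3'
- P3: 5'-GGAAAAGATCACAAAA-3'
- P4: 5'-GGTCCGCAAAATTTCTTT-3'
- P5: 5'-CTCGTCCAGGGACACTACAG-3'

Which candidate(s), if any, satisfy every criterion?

None of the candidates satisfy all criteria.

P1 (23 nt, A=5 T=5 G=5 C=8): longest run = 2 ✓; length 23, outside 14–21 ✗; GC 13/23 = 56.5% ✓ — fails.
P2 (19 nt, A=8 T=5 G=4 C=2): longest run = 2 ✓; length 19 ✓; GC 6/19 = 31.6%, outside 47.0–58.4% ✗ — fails.
P3 (16 nt, A=10 T=1 G=3 C=2): longest run = 4 ✓; length 16 ✓; GC 5/16 = 31.3%, outside 47.0–58.4% ✗ — fails.
P4 (18 nt, A=4 T=7 G=3 C=4): longest run = 4 ✓; length 18 ✓; GC 7/18 = 38.9%, outside 47.0–58.4% ✗ — fails.
P5 (20 nt, A=5 T=3 G=5 C=7): longest run = 3 ✓; length 20 ✓; GC 12/20 = 60.0%, outside 47.0–58.4% ✗ — fails.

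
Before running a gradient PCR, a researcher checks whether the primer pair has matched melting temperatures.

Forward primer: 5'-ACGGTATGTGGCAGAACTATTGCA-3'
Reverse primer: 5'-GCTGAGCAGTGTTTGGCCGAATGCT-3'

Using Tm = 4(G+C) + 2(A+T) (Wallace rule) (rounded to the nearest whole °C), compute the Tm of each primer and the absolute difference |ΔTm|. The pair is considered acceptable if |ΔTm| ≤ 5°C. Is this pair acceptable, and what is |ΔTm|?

Forward: A=7 T=6 G=7 C=4 → Tm = 2·13 + 4·11 = 70°C.
Reverse: A=4 T=7 G=9 C=5 → Tm = 2·11 + 4·14 = 78°C.
|ΔTm| = |70 − 78| = 8°C, > 5°C.

|ΔTm| = 8°C; the pair is not acceptable.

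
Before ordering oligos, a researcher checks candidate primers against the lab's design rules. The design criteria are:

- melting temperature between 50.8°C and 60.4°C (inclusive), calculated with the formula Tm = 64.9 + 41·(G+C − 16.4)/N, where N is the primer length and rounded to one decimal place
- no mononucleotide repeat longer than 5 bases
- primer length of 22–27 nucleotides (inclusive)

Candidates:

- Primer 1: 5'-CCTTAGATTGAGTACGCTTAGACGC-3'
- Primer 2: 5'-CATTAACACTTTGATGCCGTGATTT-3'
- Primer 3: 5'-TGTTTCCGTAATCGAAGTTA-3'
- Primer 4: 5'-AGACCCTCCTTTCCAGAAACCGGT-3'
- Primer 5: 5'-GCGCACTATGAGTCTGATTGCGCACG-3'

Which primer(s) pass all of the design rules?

Primer 1, Primer 2 and Primer 4.

Primer 1 (25 nt, A=6 T=7 G=6 C=6): Tm = 64.9 + 41·(12 − 16.4)/25 = 57.7°C ✓; longest run = 2 ✓; length 25 ✓ — passes.
Primer 2 (25 nt, A=6 T=10 G=4 C=5): Tm = 64.9 + 41·(9 − 16.4)/25 = 52.8°C ✓; longest run = 3 ✓; length 25 ✓ — passes.
Primer 3 (20 nt, A=5 T=8 G=4 C=3): Tm = 64.9 + 41·(7 − 16.4)/20 = 45.6°C, outside 50.8–60.4°C ✗; longest run = 3 ✓; length 20, outside 22–27 ✗ — fails.
Primer 4 (24 nt, A=6 T=5 G=4 C=9): Tm = 64.9 + 41·(13 − 16.4)/24 = 59.1°C ✓; longest run = 3 ✓; length 24 ✓ — passes.
Primer 5 (26 nt, A=5 T=6 G=8 C=7): Tm = 64.9 + 41·(15 − 16.4)/26 = 62.7°C, outside 50.8–60.4°C ✗; longest run = 2 ✓; length 26 ✓ — fails.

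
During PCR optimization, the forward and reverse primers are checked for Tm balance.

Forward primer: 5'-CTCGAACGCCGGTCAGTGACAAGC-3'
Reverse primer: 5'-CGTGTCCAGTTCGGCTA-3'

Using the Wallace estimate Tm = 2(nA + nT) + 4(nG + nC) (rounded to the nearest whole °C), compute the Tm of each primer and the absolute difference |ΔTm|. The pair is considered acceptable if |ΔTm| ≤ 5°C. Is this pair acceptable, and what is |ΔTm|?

|ΔTm| = 24°C; the pair is not acceptable.

Forward: A=6 T=3 G=7 C=8 → Tm = 2·9 + 4·15 = 78°C.
Reverse: A=2 T=5 G=5 C=5 → Tm = 2·7 + 4·10 = 54°C.
|ΔTm| = |78 − 54| = 24°C, > 5°C.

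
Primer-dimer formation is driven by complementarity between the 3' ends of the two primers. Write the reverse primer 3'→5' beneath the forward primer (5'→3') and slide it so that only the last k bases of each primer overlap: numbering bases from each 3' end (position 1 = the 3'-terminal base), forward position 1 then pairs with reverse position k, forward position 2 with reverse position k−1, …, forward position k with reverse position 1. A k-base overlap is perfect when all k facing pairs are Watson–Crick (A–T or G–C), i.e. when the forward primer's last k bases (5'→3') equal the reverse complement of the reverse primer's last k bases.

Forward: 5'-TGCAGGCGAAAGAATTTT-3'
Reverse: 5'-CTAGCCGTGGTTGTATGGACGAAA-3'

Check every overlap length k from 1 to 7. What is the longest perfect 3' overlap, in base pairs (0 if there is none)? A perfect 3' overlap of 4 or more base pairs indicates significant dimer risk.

Longest perfect overlap: 3 complementary base pairs; below the dimer-risk threshold (threshold 4).

Last 7 bases (5'→3') — forward …GAATTTT, reverse …GACGAAA.
Reverse complement of the reverse primer's last 7 bases: TTTCGTC; its first k bases are the reverse complement of the reverse primer's last k bases, so a perfect k-base overlap needs the forward primer's last k bases to equal them.
Comparing (forward last k vs required): k=1: T vs T ✓; k=2: TT vs TT ✓; k=3: TTT vs TTT ✓; k=4: TTTT vs TTTC ✗; k=5: ATTTT vs TTTCG ✗; k=6: AATTTT vs TTTCGT ✗; k=7: GAATTTT vs TTTCGTC ✗.
Perfect overlaps at k = 1, 2, 3; the largest is 3.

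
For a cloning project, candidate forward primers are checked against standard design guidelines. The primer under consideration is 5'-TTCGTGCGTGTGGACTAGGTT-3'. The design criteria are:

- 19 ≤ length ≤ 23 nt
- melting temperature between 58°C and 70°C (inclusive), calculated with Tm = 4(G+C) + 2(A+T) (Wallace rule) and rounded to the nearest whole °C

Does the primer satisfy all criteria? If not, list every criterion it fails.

Meets all criteria.

Base counts: A=2, T=8, G=8, C=3 (length 21).
length: length 21 ✓
Tm: Tm = 2·10 + 4·11 = 64°C ✓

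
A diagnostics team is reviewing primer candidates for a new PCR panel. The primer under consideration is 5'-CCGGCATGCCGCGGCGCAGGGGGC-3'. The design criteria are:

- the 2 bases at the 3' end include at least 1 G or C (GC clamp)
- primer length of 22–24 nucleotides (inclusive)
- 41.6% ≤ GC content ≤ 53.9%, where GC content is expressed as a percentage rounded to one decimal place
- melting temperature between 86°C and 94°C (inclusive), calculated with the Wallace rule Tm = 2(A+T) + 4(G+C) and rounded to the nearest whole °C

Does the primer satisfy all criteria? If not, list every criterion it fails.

Fails: GC content.

Base counts: A=2, T=1, G=12, C=9 (length 24).
GC clamp: 3' end GC has 2 G/C ✓
length: length 24 ✓
GC content: GC 21/24 = 87.5%, outside 41.6–53.9% ✗
Tm: Tm = 2·3 + 4·21 = 90°C ✓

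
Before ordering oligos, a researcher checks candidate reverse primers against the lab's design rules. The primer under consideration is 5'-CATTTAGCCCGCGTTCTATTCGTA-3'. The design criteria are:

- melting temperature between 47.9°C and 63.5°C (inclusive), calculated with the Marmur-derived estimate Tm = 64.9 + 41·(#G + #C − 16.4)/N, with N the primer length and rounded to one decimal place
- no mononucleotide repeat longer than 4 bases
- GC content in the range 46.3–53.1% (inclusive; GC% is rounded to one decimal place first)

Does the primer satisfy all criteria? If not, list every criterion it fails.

Base counts: A=4, T=9, G=4, C=7 (length 24).
Tm: Tm = 64.9 + 41·(11 − 16.4)/24 = 55.7°C ✓
homopolymer run: longest run = 3 ✓
GC content: GC 11/24 = 45.8%, outside 46.3–53.1% ✗

Fails: GC content.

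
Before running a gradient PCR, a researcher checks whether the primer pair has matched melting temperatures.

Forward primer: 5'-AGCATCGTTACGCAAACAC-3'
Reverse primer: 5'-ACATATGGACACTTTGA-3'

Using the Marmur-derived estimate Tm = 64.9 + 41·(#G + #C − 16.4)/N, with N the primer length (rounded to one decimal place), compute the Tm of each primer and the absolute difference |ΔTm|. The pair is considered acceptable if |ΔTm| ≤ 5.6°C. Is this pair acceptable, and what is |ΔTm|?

Forward: G+C = 9, N = 19 → Tm = 64.9 + 41·(9 − 16.4)/19 = 48.9°C.
Reverse: G+C = 6, N = 17 → Tm = 64.9 + 41·(6 − 16.4)/17 = 39.8°C.
|ΔTm| = |48.9 − 39.8| = 9.1°C, > 5.6°C.

|ΔTm| = 9.1°C; the pair is not acceptable.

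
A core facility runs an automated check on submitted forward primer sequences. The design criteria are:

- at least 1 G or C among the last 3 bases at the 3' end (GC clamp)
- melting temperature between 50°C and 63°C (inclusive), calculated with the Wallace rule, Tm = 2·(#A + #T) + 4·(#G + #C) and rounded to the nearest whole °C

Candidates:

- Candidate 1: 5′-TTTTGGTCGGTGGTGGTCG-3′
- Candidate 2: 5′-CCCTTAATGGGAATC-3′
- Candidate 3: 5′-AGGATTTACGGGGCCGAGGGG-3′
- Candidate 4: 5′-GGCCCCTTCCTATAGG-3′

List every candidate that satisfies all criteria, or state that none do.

Candidate 1 (19 nt, A=0 T=8 G=9 C=2): 3' end TCG has 2 G/C ✓; Tm = 2·8 + 4·11 = 60°C ✓ — passes.
Candidate 2 (15 nt, A=4 T=4 G=3 C=4): 3' end ATC has 1 G/C ✓; Tm = 2·8 + 4·7 = 44°C, outside 50–63°C ✗ — fails.
Candidate 3 (21 nt, A=4 T=3 G=11 C=3): 3' end GGG has 3 G/C ✓; Tm = 2·7 + 4·14 = 70°C, outside 50–63°C ✗ — fails.
Candidate 4 (16 nt, A=2 T=4 G=4 C=6): 3' end AGG has 2 G/C ✓; Tm = 2·6 + 4·10 = 52°C ✓ — passes.

Candidate 1 and Candidate 4.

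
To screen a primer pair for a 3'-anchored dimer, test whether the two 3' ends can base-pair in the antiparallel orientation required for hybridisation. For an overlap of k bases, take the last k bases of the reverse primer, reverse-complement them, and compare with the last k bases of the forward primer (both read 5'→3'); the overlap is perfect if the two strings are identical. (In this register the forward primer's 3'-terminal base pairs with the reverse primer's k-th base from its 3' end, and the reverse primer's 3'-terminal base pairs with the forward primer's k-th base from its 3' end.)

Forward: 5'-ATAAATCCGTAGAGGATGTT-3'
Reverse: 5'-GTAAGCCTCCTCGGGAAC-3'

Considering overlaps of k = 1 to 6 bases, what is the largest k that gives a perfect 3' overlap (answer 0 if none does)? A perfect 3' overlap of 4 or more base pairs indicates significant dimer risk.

Longest perfect overlap: 3 complementary base pairs; below the dimer-risk threshold (threshold 4).

Last 6 bases (5'→3') — forward …GATGTT, reverse …GGGAAC.
Reverse complement of the reverse primer's last 6 bases: GTTCCC; its first k bases are the reverse complement of the reverse primer's last k bases, so a perfect k-base overlap needs the forward primer's last k bases to equal them.
Comparing (forward last k vs required): k=1: T vs G ✗; k=2: TT vs GT ✗; k=3: GTT vs GTT ✓; k=4: TGTT vs GTTC ✗; k=5: ATGTT vs GTTCC ✗; k=6: GATGTT vs GTTCCC ✗.
Only k = 3 is perfect, so the longest perfect 3' overlap is 3.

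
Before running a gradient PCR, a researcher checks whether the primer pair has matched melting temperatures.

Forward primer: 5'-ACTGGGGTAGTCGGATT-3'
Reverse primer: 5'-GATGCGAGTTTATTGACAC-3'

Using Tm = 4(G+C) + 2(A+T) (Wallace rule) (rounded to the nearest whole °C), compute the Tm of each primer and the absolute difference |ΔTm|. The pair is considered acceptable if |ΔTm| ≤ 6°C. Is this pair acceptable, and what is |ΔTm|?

Forward: A=3 T=5 G=7 C=2 → Tm = 2·8 + 4·9 = 52°C.
Reverse: A=5 T=6 G=5 C=3 → Tm = 2·11 + 4·8 = 54°C.
|ΔTm| = |52 − 54| = 2°C, ≤ 6°C.

|ΔTm| = 2°C; the pair is acceptable.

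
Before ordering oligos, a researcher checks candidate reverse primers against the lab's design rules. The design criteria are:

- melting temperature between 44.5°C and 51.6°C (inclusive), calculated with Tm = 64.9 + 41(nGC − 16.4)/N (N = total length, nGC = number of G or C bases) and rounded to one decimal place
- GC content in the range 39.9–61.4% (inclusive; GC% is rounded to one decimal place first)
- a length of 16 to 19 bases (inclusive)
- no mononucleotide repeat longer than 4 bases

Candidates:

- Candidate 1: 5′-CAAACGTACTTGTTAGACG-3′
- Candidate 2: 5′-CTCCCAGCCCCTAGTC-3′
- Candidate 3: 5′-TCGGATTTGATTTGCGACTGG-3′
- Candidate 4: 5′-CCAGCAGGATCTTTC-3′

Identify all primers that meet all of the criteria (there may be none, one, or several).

Candidate 1 only.

Candidate 1 (19 nt, A=6 T=5 G=4 C=4): Tm = 64.9 + 41·(8 − 16.4)/19 = 46.8°C ✓; GC 8/19 = 42.1% ✓; length 19 ✓; longest run = 3 ✓ — passes.
Candidate 2 (16 nt, A=2 T=3 G=2 C=9): Tm = 64.9 + 41·(11 − 16.4)/16 = 51.1°C ✓; GC 11/16 = 68.8%, outside 39.9–61.4% ✗; length 16 ✓; longest run = 4 ✓ — fails.
Candidate 3 (21 nt, A=3 T=8 G=7 C=3): Tm = 64.9 + 41·(10 − 16.4)/21 = 52.4°C, outside 44.5–51.6°C ✗; GC 10/21 = 47.6% ✓; length 21, outside 16–19 ✗; longest run = 3 ✓ — fails.
Candidate 4 (15 nt, A=3 T=4 G=3 C=5): Tm = 64.9 + 41·(8 − 16.4)/15 = 41.9°C, outside 44.5–51.6°C ✗; GC 8/15 = 53.3% ✓; length 15, outside 16–19 ✗; longest run = 3 ✓ — fails.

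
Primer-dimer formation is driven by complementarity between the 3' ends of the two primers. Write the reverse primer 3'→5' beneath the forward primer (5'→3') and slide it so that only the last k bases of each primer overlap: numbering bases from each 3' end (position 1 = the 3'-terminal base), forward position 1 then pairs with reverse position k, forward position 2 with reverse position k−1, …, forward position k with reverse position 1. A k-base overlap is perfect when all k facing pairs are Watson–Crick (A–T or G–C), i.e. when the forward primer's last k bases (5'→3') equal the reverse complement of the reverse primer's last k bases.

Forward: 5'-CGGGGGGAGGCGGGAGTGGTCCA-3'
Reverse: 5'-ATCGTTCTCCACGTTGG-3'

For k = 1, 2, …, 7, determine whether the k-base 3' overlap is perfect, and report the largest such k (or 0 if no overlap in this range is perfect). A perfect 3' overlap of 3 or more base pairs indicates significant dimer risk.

Last 7 bases (5'→3') — forward …TGGTCCA, reverse …ACGTTGG.
Reverse complement of the reverse primer's last 7 bases: CCAACGT; its first k bases are the reverse complement of the reverse primer's last k bases, so a perfect k-base overlap needs the forward primer's last k bases to equal them.
Comparing (forward last k vs required): k=1: A vs C ✗; k=2: CA vs CC ✗; k=3: CCA vs CCA ✓; k=4: TCCA vs CCAA ✗; k=5: GTCCA vs CCAAC ✗; k=6: GGTCCA vs CCAACG ✗; k=7: TGGTCCA vs CCAACGT ✗.
Only k = 3 is perfect, so the longest perfect 3' overlap is 3.

Longest perfect overlap: 3 complementary base pairs; significant dimer risk (threshold 3).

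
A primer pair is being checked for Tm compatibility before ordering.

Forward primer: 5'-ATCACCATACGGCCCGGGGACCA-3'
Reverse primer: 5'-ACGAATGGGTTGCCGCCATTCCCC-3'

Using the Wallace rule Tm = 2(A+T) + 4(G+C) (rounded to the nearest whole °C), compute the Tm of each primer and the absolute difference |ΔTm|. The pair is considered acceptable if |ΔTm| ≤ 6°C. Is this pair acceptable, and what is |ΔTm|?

Forward: A=6 T=2 G=6 C=9 → Tm = 2·8 + 4·15 = 76°C.
Reverse: A=4 T=5 G=6 C=9 → Tm = 2·9 + 4·15 = 78°C.
|ΔTm| = |76 − 78| = 2°C, ≤ 6°C.

|ΔTm| = 2°C; the pair is acceptable.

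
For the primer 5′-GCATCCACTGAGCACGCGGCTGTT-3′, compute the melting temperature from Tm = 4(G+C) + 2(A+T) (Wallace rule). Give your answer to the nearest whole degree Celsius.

78°C

Base counts: A=4, T=5, G=7, C=8 (length 24).
Tm = 2·(4+5) + 4·(7+8) = 2·9 + 4·15 = 18 + 60 = 78°C.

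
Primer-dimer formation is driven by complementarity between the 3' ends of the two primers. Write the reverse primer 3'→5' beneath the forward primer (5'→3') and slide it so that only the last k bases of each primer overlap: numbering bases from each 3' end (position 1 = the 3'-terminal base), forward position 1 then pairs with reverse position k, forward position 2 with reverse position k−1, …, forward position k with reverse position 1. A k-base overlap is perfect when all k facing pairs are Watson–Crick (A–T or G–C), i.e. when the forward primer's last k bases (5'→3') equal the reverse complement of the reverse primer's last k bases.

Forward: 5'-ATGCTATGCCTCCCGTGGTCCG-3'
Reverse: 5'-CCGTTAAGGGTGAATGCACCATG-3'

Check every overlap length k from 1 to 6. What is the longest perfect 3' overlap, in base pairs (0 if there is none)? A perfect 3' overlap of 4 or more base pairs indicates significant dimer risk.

Longest perfect overlap: 0 complementary base pairs; below the dimer-risk threshold (threshold 4).

Last 6 bases (5'→3') — forward …GGTCCG, reverse …ACCATG.
Reverse complement of the reverse primer's last 6 bases: CATGGT; its first k bases are the reverse complement of the reverse primer's last k bases, so a perfect k-base overlap needs the forward primer's last k bases to equal them.
Comparing (forward last k vs required): k=1: G vs C ✗; k=2: CG vs CA ✗; k=3: CCG vs CAT ✗; k=4: TCCG vs CATG ✗; k=5: GTCCG vs CATGG ✗; k=6: GGTCCG vs CATGGT ✗.
No overlap length from 1 to 6 is perfect, so the longest perfect 3' overlap is 0.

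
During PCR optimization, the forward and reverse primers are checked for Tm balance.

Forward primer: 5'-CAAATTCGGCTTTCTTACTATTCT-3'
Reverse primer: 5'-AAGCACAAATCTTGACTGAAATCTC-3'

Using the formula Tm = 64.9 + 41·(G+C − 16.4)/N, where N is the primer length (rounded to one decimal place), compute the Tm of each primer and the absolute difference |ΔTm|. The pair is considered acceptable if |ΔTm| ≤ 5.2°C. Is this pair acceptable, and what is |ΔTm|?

|ΔTm| = 2.2°C; the pair is acceptable.

Forward: G+C = 8, N = 24 → Tm = 64.9 + 41·(8 − 16.4)/24 = 50.6°C.
Reverse: G+C = 9, N = 25 → Tm = 64.9 + 41·(9 − 16.4)/25 = 52.8°C.
|ΔTm| = |50.6 − 52.8| = 2.2°C, ≤ 5.2°C.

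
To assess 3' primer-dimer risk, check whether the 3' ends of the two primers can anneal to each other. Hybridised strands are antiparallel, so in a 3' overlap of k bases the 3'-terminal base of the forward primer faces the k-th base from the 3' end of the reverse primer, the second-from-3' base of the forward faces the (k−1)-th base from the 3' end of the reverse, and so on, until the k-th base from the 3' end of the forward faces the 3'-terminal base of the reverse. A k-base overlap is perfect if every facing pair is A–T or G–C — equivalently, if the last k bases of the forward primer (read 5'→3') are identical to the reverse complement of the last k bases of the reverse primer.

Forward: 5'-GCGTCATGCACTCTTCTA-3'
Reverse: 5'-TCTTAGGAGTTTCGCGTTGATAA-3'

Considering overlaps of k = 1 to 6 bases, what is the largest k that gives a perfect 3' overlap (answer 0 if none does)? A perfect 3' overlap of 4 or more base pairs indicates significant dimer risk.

Last 6 bases (5'→3') — forward …CTTCTA, reverse …TGATAA.
Reverse complement of the reverse primer's last 6 bases: TTATCA; its first k bases are the reverse complement of the reverse primer's last k bases, so a perfect k-base overlap needs the forward primer's last k bases to equal them.
Comparing (forward last k vs required): k=1: A vs T ✗; k=2: TA vs TT ✗; k=3: CTA vs TTA ✗; k=4: TCTA vs TTAT ✗; k=5: TTCTA vs TTATC ✗; k=6: CTTCTA vs TTATCA ✗.
No overlap length from 1 to 6 is perfect, so the longest perfect 3' overlap is 0.

Longest perfect overlap: 0 complementary base pairs; below the dimer-risk threshold (threshold 4).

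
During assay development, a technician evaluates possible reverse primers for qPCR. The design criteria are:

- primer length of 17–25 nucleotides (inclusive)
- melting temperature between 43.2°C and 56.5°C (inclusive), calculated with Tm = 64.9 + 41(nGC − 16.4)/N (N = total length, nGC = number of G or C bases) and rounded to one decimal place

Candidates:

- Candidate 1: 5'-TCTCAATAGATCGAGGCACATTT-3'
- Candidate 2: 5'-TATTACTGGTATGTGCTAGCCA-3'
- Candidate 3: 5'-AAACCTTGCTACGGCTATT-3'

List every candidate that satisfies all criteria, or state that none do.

Candidate 1 (23 nt, A=7 T=7 G=4 C=5): length 23 ✓; Tm = 64.9 + 41·(9 − 16.4)/23 = 51.7°C ✓ — passes.
Candidate 2 (22 nt, A=5 T=8 G=5 C=4): length 22 ✓; Tm = 64.9 + 41·(9 − 16.4)/22 = 51.1°C ✓ — passes.
Candidate 3 (19 nt, A=5 T=6 G=3 C=5): length 19 ✓; Tm = 64.9 + 41·(8 − 16.4)/19 = 46.8°C ✓ — passes.

Candidate 1, Candidate 2 and Candidate 3.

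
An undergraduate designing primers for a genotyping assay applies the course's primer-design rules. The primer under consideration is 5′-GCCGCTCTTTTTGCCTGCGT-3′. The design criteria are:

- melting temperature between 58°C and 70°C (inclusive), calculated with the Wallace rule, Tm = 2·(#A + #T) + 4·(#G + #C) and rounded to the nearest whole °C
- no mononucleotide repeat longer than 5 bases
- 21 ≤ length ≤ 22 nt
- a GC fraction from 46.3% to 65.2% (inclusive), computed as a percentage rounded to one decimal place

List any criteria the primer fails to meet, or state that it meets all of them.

Base counts: A=0, T=8, G=5, C=7 (length 20).
Tm: Tm = 2·8 + 4·12 = 64°C ✓
homopolymer run: longest run = 5 ✓
length: length 20, outside 21–22 ✗
GC content: GC 12/20 = 60.0% ✓

Fails: length.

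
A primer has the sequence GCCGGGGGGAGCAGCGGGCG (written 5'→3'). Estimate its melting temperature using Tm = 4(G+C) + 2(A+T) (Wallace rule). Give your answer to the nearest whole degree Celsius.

Base counts: A=2, T=0, G=13, C=5 (length 20).
Tm = 2·(2+0) + 4·(13+5) = 2·2 + 4·18 = 4 + 72 = 76°C.

76°C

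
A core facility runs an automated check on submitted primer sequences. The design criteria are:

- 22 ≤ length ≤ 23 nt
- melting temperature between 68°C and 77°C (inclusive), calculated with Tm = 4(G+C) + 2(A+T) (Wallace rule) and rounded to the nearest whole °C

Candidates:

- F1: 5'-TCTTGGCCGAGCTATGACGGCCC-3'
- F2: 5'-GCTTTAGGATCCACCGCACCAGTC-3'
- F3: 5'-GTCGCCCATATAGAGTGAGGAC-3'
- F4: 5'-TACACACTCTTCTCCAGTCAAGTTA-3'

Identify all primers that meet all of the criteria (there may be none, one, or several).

F1 (23 nt, A=3 T=5 G=7 C=8): length 23 ✓; Tm = 2·8 + 4·15 = 76°C ✓ — passes.
F2 (24 nt, A=5 T=5 G=5 C=9): length 24, outside 22–23 ✗; Tm = 2·10 + 4·14 = 76°C ✓ — fails.
F3 (22 nt, A=6 T=4 G=7 C=5): length 22 ✓; Tm = 2·10 + 4·12 = 68°C ✓ — passes.
F4 (25 nt, A=7 T=8 G=2 C=8): length 25, outside 22–23 ✗; Tm = 2·15 + 4·10 = 70°C ✓ — fails.

F1 and F3.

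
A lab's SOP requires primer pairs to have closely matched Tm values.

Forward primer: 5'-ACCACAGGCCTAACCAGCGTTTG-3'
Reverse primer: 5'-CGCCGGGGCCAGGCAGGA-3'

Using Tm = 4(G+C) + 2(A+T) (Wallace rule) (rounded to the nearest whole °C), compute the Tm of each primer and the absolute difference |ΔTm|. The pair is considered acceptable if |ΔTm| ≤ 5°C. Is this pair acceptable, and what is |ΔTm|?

|ΔTm| = 6°C; the pair is not acceptable.

Forward: A=6 T=4 G=5 C=8 → Tm = 2·10 + 4·13 = 72°C.
Reverse: A=3 T=0 G=9 C=6 → Tm = 2·3 + 4·15 = 66°C.
|ΔTm| = |72 − 66| = 6°C, > 5°C.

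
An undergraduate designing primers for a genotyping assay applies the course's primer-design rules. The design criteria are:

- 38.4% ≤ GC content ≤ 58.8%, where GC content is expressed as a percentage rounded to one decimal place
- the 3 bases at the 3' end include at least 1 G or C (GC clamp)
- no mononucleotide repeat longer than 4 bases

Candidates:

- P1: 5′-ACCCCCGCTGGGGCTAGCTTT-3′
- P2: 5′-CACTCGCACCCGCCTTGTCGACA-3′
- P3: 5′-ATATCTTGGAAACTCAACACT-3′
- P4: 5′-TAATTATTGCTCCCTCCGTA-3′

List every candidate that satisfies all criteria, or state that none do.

P1 (21 nt, A=2 T=5 G=6 C=8): GC 14/21 = 66.7%, outside 38.4–58.8% ✗; 3' end TTT has 0 G/C, need ≥1 ✗; longest run = 5, exceeds 4 ✗ — fails.
P2 (23 nt, A=4 T=4 G=4 C=11): GC 15/23 = 65.2%, outside 38.4–58.8% ✗; 3' end ACA has 1 G/C ✓; longest run = 3 ✓ — fails.
P3 (21 nt, A=8 T=6 G=2 C=5): GC 7/21 = 33.3%, outside 38.4–58.8% ✗; 3' end ACT has 1 G/C ✓; longest run = 3 ✓ — fails.
P4 (20 nt, A=4 T=8 G=2 C=6): GC 8/20 = 40.0% ✓; 3' end GTA has 1 G/C ✓; longest run = 3 ✓ — passes.

P4 only.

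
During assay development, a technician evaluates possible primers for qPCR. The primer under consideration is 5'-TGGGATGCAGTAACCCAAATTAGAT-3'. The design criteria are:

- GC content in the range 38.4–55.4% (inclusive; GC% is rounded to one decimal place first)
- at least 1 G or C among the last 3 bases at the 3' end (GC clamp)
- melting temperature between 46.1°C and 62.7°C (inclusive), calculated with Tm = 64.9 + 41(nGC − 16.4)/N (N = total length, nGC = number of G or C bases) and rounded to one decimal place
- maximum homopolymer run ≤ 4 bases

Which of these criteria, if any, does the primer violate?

Base counts: A=9, T=6, G=6, C=4 (length 25).
GC content: GC 10/25 = 40.0% ✓
GC clamp: 3' end GAT has 1 G/C ✓
Tm: Tm = 64.9 + 41·(10 − 16.4)/25 = 54.4°C ✓
homopolymer run: longest run = 3 ✓

Meets all criteria.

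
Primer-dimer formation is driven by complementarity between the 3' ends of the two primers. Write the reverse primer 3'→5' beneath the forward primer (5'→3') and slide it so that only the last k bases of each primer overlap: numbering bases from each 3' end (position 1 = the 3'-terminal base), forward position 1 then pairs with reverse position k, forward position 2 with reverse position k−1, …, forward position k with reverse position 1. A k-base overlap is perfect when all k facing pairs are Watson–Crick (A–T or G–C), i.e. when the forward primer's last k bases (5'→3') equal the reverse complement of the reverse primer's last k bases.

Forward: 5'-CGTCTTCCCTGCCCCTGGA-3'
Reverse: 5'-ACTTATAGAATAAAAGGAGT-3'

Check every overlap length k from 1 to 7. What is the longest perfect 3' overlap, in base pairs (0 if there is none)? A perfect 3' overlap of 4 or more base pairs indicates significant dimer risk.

Last 7 bases (5'→3') — forward …CCCTGGA, reverse …AAGGAGT.
Reverse complement of the reverse primer's last 7 bases: ACTCCTT; its first k bases are the reverse complement of the reverse primer's last k bases, so a perfect k-base overlap needs the forward primer's last k bases to equal them.
Comparing (forward last k vs required): k=1: A vs A ✓; k=2: GA vs AC ✗; k=3: GGA vs ACT ✗; k=4: TGGA vs ACTC ✗; k=5: CTGGA vs ACTCC ✗; k=6: CCTGGA vs ACTCCT ✗; k=7: CCCTGGA vs ACTCCTT ✗.
Only k = 1 is perfect, so the longest perfect 3' overlap is 1.

Longest perfect overlap: 1 complementary base pair; below the dimer-risk threshold (threshold 4).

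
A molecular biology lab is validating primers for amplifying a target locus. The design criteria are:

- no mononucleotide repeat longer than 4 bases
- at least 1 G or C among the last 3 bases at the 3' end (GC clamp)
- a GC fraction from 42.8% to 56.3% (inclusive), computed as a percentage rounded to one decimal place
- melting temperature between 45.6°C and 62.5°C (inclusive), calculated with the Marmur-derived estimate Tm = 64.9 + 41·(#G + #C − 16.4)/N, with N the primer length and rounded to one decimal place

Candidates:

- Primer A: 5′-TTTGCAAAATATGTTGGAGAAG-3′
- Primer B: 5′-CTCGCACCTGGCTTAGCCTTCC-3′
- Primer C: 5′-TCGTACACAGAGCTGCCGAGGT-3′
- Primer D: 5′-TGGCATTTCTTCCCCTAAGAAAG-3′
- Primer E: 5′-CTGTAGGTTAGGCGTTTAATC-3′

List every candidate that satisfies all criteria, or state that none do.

Primer A (22 nt, A=8 T=7 G=6 C=1): longest run = 4 ✓; 3' end AAG has 1 G/C ✓; GC 7/22 = 31.8%, outside 42.8–56.3% ✗; Tm = 64.9 + 41·(7 − 16.4)/22 = 47.4°C ✓ — fails.
Primer B (22 nt, A=2 T=6 G=4 C=10): longest run = 2 ✓; 3' end TCC has 2 G/C ✓; GC 14/22 = 63.6%, outside 42.8–56.3% ✗; Tm = 64.9 + 41·(14 − 16.4)/22 = 60.4°C ✓ — fails.
Primer C (22 nt, A=5 T=4 G=7 C=6): longest run = 2 ✓; 3' end GGT has 2 G/C ✓; GC 13/22 = 59.1%, outside 42.8–56.3% ✗; Tm = 64.9 + 41·(13 − 16.4)/22 = 58.6°C ✓ — fails.
Primer D (23 nt, A=6 T=7 G=4 C=6): longest run = 4 ✓; 3' end AAG has 1 G/C ✓; GC 10/23 = 43.5% ✓; Tm = 64.9 + 41·(10 − 16.4)/23 = 53.5°C ✓ — passes.
Primer E (21 nt, A=4 T=8 G=6 C=3): longest run = 3 ✓; 3' end ATC has 1 G/C ✓; GC 9/21 = 42.9% ✓; Tm = 64.9 + 41·(9 − 16.4)/21 = 50.5°C ✓ — passes.

Primer D and Primer E.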